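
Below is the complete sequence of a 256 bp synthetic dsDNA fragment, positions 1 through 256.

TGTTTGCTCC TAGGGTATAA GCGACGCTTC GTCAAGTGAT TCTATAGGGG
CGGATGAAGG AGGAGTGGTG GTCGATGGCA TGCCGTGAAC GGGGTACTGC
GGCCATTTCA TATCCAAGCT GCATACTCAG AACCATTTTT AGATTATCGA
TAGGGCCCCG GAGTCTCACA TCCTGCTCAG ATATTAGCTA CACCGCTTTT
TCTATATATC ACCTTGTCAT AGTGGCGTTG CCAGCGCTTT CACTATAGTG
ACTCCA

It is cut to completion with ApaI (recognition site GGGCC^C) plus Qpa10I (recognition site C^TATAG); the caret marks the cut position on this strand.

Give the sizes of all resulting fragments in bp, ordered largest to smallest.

The ApaI site (GGGCCC) starts at position 153.
ApaI cuts after base 5 of each site (before the last base), so after position 157.
Qpa10I sites (CTATAG) start at positions 42, 243.
Qpa10I cuts after the first base of each site, so after positions 42, 243.
Combined cut positions: 42, 157, 243.
Linear molecule, 3 cuts → 4 fragments:
  1–42 → 42 bp
  43–157 → 115 bp
  158–243 → 86 bp
  244–256 → 13 bp
Sorted largest to smallest: 115, 86, 42, 13 bp.

115, 86, 42, 13 bp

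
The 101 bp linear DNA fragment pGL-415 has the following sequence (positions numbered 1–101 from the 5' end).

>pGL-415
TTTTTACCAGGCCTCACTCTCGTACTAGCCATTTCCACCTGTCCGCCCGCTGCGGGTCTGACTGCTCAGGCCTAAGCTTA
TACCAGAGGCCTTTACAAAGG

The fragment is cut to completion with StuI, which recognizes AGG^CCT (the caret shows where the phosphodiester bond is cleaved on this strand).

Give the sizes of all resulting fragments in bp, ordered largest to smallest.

59, 19, 12, 11 bp

StuI sites (AGGCCT) start at positions 9, 68, 87.
StuI cuts after base 3 of each site, so after positions 11, 70, 89.
Linear molecule, 3 cuts → 4 fragments:
  1–11 → 11 bp
  12–70 → 59 bp
  71–89 → 19 bp
  90–101 → 12 bp
Sorted largest to smallest: 59, 19, 12, 11 bp.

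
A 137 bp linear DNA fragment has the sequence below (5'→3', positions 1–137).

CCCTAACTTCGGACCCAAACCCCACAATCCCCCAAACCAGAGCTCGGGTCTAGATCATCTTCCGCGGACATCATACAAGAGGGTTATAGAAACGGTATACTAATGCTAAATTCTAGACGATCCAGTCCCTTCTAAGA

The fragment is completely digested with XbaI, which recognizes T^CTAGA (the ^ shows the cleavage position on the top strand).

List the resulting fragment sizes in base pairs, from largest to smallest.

63, 49, 25 bp

XbaI sites (TCTAGA) start at positions 49, 112.
XbaI cuts after the first base of each site, so after positions 49, 112.
Linear molecule, 2 cuts → 3 fragments:
  1–49 → 49 bp
  50–112 → 63 bp
  113–137 → 25 bp
Sorted largest to smallest: 63, 49, 25 bp.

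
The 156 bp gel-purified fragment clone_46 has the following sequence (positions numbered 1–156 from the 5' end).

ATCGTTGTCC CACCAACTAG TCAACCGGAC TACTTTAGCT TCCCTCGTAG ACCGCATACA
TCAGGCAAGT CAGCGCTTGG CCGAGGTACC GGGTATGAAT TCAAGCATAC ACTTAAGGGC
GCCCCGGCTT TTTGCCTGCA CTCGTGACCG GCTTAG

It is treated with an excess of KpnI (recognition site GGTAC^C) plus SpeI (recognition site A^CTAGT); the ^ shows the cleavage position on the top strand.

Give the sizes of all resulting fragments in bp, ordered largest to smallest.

73, 67, 16 bp

The KpnI site (GGTACC) starts at position 85.
KpnI cuts after base 5 of each site (before the last base), so after position 89.
The SpeI site (ACTAGT) starts at position 16.
SpeI cuts after the first base of each site, so after position 16.
Combined cut positions: 16, 89.
Linear molecule, 2 cuts → 3 fragments:
  1–16 → 16 bp
  17–89 → 73 bp
  90–156 → 67 bp
Sorted largest to smallest: 73, 67, 16 bp.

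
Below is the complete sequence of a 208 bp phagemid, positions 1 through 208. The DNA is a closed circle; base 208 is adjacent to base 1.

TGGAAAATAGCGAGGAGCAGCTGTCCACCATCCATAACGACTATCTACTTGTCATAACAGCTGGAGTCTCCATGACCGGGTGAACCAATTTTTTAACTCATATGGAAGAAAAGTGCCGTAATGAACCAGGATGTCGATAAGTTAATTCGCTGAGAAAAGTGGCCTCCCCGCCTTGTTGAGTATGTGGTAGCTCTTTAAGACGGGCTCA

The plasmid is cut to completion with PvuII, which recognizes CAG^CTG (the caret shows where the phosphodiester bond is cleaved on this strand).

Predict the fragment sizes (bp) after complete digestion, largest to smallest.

168, 40 bp

PvuII sites (CAGCTG) start at positions 18, 58.
PvuII cuts after base 3 of each site, so after positions 20, 60.
Circular molecule, 2 cuts → 2 fragments:
  21–60 → 40 bp
  61–208 then 1–20 → 148 + 20 = 168 bp
Sorted largest to smallest: 168, 40 bp.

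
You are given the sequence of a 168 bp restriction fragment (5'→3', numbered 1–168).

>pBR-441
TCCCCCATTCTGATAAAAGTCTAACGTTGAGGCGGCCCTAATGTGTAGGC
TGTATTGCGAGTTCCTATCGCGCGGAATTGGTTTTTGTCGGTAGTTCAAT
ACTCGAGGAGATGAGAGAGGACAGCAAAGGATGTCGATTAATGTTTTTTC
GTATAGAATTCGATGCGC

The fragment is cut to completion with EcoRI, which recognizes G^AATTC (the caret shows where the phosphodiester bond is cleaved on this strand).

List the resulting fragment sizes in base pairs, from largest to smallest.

156, 12 bp

The EcoRI site (GAATTC) starts at position 156.
EcoRI cuts after the first base of each site, so after position 156.
Linear molecule, 1 cut → 2 fragments:
  1–156 → 156 bp
  157–168 → 12 bp
Sorted largest to smallest: 156, 12 bp.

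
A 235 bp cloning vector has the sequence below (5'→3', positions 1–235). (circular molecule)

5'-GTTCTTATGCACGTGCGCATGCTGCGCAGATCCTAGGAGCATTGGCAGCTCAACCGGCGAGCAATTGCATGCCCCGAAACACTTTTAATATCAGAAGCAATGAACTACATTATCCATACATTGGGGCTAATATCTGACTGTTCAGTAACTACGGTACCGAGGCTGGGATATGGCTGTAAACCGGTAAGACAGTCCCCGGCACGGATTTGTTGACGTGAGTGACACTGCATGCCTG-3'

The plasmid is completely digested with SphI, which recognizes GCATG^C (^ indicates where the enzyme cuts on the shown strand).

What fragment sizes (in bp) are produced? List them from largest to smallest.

160, 50, 25 bp

SphI sites (GCATGC) start at positions 17, 67, 227.
SphI cuts after base 5 of each site (before the last base), so after positions 21, 71, 231.
Circular molecule, 3 cuts → 3 fragments:
  22–71 → 50 bp
  72–231 → 160 bp
  232–235 then 1–21 → 4 + 21 = 25 bp
Sorted largest to smallest: 160, 50, 25 bp.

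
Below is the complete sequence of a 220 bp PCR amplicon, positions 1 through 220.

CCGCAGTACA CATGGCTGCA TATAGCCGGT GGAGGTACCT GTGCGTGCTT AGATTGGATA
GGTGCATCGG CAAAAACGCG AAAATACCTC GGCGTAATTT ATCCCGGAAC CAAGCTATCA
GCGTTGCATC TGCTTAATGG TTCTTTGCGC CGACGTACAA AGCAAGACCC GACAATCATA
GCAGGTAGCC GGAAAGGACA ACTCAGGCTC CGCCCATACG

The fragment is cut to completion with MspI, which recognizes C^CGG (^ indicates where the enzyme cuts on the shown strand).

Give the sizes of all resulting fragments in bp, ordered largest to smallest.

85, 78, 31, 26 bp

MspI sites (CCGG) start at positions 26, 104, 189.
MspI cuts after the first base of each site, so after positions 26, 104, 189.
Linear molecule, 3 cuts → 4 fragments:
  1–26 → 26 bp
  27–104 → 78 bp
  105–189 → 85 bp
  190–220 → 31 bp
Sorted largest to smallest: 85, 78, 31, 26 bp.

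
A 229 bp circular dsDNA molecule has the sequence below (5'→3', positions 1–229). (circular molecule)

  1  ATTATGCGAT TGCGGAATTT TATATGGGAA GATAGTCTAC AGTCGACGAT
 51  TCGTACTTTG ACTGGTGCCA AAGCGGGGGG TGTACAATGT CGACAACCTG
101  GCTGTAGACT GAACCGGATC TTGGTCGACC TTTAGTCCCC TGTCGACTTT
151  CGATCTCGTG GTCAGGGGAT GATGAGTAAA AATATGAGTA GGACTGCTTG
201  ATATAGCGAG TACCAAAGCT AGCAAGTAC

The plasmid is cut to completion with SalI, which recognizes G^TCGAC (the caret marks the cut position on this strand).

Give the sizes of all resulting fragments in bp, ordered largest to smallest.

129, 47, 35, 18 bp

SalI sites (GTCGAC) start at positions 42, 89, 124, 142.
SalI cuts after the first base of each site, so after positions 42, 89, 124, 142.
Circular molecule, 4 cuts → 4 fragments:
  43–89 → 47 bp
  90–124 → 35 bp
  125–142 → 18 bp
  143–229 then 1–42 → 87 + 42 = 129 bp
Sorted largest to smallest: 129, 47, 35, 18 bp.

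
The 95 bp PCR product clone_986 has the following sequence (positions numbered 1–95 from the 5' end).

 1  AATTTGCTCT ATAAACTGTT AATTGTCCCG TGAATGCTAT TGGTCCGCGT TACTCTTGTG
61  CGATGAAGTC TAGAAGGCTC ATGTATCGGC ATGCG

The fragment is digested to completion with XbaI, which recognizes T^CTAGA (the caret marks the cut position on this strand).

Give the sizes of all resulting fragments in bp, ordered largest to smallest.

69, 26 bp

The XbaI site (TCTAGA) starts at position 69.
XbaI cuts after the first base of each site, so after position 69.
Linear molecule, 1 cut → 2 fragments:
  1–69 → 69 bp
  70–95 → 26 bp
Sorted largest to smallest: 69, 26 bp.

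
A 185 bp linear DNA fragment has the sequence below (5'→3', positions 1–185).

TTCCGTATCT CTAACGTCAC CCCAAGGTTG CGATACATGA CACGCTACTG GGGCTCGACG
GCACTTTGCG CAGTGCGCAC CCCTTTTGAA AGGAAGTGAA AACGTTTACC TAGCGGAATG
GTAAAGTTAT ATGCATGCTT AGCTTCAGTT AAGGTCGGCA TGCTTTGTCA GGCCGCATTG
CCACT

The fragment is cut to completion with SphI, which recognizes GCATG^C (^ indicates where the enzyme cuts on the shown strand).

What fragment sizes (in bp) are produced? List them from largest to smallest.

137, 25, 23 bp

SphI sites (GCATGC) start at positions 133, 158.
SphI cuts after base 5 of each site (before the last base), so after positions 137, 162.
Linear molecule, 2 cuts → 3 fragments:
  1–137 → 137 bp
  138–162 → 25 bp
  163–185 → 23 bp
Sorted largest to smallest: 137, 25, 23 bp.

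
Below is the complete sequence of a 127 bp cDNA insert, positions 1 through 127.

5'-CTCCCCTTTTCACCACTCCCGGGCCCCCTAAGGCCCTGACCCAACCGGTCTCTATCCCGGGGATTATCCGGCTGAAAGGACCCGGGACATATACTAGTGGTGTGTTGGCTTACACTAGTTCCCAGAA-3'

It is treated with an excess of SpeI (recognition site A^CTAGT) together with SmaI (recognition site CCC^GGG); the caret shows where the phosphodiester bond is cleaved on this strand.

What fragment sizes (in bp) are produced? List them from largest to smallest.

38, 25, 21, 20, 13, 10 bp

SpeI sites (ACTAGT) start at positions 93, 114.
SpeI cuts after the first base of each site, so after positions 93, 114.
SmaI sites (CCCGGG) start at positions 18, 56, 81.
SmaI cuts after base 3 of each site, so after positions 20, 58, 83.
Combined cut positions: 20, 58, 83, 93, 114.
Linear molecule, 5 cuts → 6 fragments:
  1–20 → 20 bp
  21–58 → 38 bp
  59–83 → 25 bp
  84–93 → 10 bp
  94–114 → 21 bp
  115–127 → 13 bp
Sorted largest to smallest: 38, 25, 21, 20, 13, 10 bp.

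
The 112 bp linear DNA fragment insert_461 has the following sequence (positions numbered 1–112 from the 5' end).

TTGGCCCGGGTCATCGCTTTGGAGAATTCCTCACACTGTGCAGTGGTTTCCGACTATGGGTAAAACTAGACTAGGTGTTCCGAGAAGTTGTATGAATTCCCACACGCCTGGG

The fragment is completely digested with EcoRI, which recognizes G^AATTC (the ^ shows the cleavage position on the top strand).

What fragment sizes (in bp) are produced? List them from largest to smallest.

EcoRI sites (GAATTC) start at positions 24, 94.
EcoRI cuts after the first base of each site, so after positions 24, 94.
Linear molecule, 2 cuts → 3 fragments:
  1–24 → 24 bp
  25–94 → 70 bp
  95–112 → 18 bp
Sorted largest to smallest: 70, 24, 18 bp.

70, 24, 18 bp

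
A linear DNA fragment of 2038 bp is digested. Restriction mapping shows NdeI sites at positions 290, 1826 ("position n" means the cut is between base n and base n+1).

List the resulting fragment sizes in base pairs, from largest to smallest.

Linear molecule, 2 cuts → 3 fragments:
  290 − 0 = 290 bp
  1826 − 290 = 1536 bp
  2038 − 1826 = 212 bp
Sorted largest to smallest: 1536, 290, 212 bp.

1536, 290, 212 bp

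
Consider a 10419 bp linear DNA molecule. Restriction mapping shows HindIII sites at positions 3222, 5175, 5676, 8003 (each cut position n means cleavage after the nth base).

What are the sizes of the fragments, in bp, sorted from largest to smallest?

3222, 2416, 2327, 1953, 501 bp

Linear molecule, 4 cuts → 5 fragments:
  3222 − 0 = 3222 bp
  5175 − 3222 = 1953 bp
  5676 − 5175 = 501 bp
  8003 − 5676 = 2327 bp
  10419 − 8003 = 2416 bp
Sorted largest to smallest: 3222, 2416, 2327, 1953, 501 bp.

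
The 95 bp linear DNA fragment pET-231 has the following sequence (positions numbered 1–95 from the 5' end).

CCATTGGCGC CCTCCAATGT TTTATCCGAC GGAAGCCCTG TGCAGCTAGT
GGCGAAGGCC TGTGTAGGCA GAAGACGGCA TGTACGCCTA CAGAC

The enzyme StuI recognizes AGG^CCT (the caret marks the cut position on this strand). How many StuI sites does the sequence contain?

1

AGGCCT occurs starting at position 56.
StuI cuts at 1 site.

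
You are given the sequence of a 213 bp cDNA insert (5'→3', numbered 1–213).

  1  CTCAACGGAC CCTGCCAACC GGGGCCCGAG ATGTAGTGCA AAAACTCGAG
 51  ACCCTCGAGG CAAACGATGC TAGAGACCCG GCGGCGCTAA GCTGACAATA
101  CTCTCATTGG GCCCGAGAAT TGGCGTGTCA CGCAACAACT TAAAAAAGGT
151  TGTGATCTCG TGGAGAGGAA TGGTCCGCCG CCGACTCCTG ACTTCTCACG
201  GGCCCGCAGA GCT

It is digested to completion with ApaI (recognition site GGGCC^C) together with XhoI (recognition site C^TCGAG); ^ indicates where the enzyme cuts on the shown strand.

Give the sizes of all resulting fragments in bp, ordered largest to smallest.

91, 59, 26, 19, 9, 9 bp

ApaI sites (GGGCCC) start at positions 22, 109, 200.
ApaI cuts after base 5 of each site (before the last base), so after positions 26, 113, 204.
XhoI sites (CTCGAG) start at positions 45, 54.
XhoI cuts after the first base of each site, so after positions 45, 54.
Combined cut positions: 26, 45, 54, 113, 204.
Linear molecule, 5 cuts → 6 fragments:
  1–26 → 26 bp
  27–45 → 19 bp
  46–54 → 9 bp
  55–113 → 59 bp
  114–204 → 91 bp
  205–213 → 9 bp
Sorted largest to smallest: 91, 59, 26, 19, 9, 9 bp.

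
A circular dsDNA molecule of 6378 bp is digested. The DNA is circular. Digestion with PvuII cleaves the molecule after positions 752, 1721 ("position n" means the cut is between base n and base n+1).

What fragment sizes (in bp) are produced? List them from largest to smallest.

Circular molecule, 2 cuts → 2 fragments:
  1721 − 752 = 969 bp
  wrap: 6378 − 1721 + 752 = 5409 bp
Sorted largest to smallest: 5409, 969 bp.

5409, 969 bp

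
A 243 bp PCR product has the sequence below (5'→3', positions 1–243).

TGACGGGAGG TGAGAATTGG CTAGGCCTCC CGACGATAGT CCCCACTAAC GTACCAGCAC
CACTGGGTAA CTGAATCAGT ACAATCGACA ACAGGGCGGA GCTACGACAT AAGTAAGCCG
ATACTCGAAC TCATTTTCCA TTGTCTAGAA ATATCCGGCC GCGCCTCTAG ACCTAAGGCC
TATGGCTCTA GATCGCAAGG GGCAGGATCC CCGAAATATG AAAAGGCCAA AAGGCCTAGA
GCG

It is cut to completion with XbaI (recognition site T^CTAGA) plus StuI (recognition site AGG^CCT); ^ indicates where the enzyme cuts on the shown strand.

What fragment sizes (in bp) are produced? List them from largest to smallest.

XbaI sites (TCTAGA) start at positions 144, 166, 187.
XbaI cuts after the first base of each site, so after positions 144, 166, 187.
StuI sites (AGGCCT) start at positions 23, 176, 232.
StuI cuts after base 3 of each site, so after positions 25, 178, 234.
Combined cut positions: 25, 144, 166, 178, 187, 234.
Linear molecule, 6 cuts → 7 fragments:
  1–25 → 25 bp
  26–144 → 119 bp
  145–166 → 22 bp
  167–178 → 12 bp
  179–187 → 9 bp
  188–234 → 47 bp
  235–243 → 9 bp
Sorted largest to smallest: 119, 47, 25, 22, 12, 9, 9 bp.

119, 47, 25, 22, 12, 9, 9 bp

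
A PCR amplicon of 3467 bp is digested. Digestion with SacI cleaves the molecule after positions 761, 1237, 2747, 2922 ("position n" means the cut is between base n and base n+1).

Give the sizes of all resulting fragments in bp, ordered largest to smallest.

Linear molecule, 4 cuts → 5 fragments:
  761 − 0 = 761 bp
  1237 − 761 = 476 bp
  2747 − 1237 = 1510 bp
  2922 − 2747 = 175 bp
  3467 − 2922 = 545 bp
Sorted largest to smallest: 1510, 761, 545, 476, 175 bp.

1510, 761, 545, 476, 175 bp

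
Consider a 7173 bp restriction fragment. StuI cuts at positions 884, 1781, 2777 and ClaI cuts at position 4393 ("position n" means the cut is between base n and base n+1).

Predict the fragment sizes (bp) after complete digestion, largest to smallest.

2780, 1616, 996, 897, 884 bp

Combined cut positions (sorted): 884, 1781, 2777, 4393.
Linear molecule, 4 cuts → 5 fragments:
  884 − 0 = 884 bp
  1781 − 884 = 897 bp
  2777 − 1781 = 996 bp
  4393 − 2777 = 1616 bp
  7173 − 4393 = 2780 bp
Sorted largest to smallest: 2780, 1616, 996, 897, 884 bp.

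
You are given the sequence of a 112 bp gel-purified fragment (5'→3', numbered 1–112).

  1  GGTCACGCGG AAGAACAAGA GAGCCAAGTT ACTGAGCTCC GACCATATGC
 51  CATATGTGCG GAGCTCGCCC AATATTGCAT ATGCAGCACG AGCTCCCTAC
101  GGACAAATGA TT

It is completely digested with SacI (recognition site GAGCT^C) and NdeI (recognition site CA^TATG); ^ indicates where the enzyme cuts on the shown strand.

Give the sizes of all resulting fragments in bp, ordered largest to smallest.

SacI sites (GAGCTC) start at positions 34, 61, 90.
SacI cuts after base 5 of each site (before the last base), so after positions 38, 65, 94.
NdeI sites (CATATG) start at positions 44, 51, 78.
NdeI cuts after base 2 of each site, so after positions 45, 52, 79.
Combined cut positions: 38, 45, 52, 65, 79, 94.
Linear molecule, 6 cuts → 7 fragments:
  1–38 → 38 bp
  39–45 → 7 bp
  46–52 → 7 bp
  53–65 → 13 bp
  66–79 → 14 bp
  80–94 → 15 bp
  95–112 → 18 bp
Sorted largest to smallest: 38, 18, 15, 14, 13, 7, 7 bp.

38, 18, 15, 14, 13, 7, 7 bp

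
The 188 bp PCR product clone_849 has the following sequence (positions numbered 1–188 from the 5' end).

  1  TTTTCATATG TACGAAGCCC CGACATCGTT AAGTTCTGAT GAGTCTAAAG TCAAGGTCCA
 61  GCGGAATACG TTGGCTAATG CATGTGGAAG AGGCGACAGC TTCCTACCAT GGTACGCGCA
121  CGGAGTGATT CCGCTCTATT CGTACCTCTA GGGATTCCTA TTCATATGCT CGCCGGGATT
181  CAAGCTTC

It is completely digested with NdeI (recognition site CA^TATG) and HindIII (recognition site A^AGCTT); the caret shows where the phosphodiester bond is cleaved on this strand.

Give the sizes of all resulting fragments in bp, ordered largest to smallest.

NdeI sites (CATATG) start at positions 5, 163.
NdeI cuts after base 2 of each site, so after positions 6, 164.
The HindIII site (AAGCTT) starts at position 182.
HindIII cuts after the first base of each site, so after position 182.
Combined cut positions: 6, 164, 182.
Linear molecule, 3 cuts → 4 fragments:
  1–6 → 6 bp
  7–164 → 158 bp
  165–182 → 18 bp
  183–188 → 6 bp
Sorted largest to smallest: 158, 18, 6, 6 bp.

158, 18, 6, 6 bp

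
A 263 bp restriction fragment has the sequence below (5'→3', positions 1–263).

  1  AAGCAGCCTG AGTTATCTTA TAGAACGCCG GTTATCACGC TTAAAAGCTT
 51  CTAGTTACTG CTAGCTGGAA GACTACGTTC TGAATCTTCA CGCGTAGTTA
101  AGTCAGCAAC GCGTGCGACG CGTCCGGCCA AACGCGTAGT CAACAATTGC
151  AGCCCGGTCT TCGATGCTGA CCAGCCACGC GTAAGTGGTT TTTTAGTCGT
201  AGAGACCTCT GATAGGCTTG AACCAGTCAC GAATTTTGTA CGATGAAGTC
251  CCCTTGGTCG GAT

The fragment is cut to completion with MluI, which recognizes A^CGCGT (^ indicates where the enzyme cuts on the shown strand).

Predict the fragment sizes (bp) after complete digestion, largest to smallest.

MluI sites (ACGCGT) start at positions 90, 109, 118, 132, 177.
MluI cuts after the first base of each site, so after positions 90, 109, 118, 132, 177.
Linear molecule, 5 cuts → 6 fragments:
  1–90 → 90 bp
  91–109 → 19 bp
  110–118 → 9 bp
  119–132 → 14 bp
  133–177 → 45 bp
  178–263 → 86 bp
Sorted largest to smallest: 90, 86, 45, 19, 14, 9 bp.

90, 86, 45, 19, 14, 9 bp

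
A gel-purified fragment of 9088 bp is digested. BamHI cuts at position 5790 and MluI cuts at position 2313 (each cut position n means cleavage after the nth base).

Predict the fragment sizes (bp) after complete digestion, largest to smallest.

3477, 3298, 2313 bp

Combined cut positions (sorted): 2313, 5790.
Linear molecule, 2 cuts → 3 fragments:
  2313 − 0 = 2313 bp
  5790 − 2313 = 3477 bp
  9088 − 5790 = 3298 bp
Sorted largest to smallest: 3477, 3298, 2313 bp.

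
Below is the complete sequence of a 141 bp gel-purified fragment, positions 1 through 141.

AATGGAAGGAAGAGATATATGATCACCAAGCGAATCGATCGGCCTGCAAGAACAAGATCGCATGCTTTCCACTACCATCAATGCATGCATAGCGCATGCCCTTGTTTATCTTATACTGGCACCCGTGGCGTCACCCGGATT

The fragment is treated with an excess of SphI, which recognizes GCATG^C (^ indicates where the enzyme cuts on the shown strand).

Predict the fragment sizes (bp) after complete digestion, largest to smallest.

64, 43, 23, 11 bp

SphI sites (GCATGC) start at positions 60, 83, 94.
SphI cuts after base 5 of each site (before the last base), so after positions 64, 87, 98.
Linear molecule, 3 cuts → 4 fragments:
  1–64 → 64 bp
  65–87 → 23 bp
  88–98 → 11 bp
  99–141 → 43 bp
Sorted largest to smallest: 64, 43, 23, 11 bp.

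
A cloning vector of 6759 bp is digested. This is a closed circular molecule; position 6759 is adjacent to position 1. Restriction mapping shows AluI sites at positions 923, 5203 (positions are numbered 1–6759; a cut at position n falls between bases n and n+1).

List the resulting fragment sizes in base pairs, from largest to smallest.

Circular molecule, 2 cuts → 2 fragments:
  5203 − 923 = 4280 bp
  wrap: 6759 − 5203 + 923 = 2479 bp
Sorted largest to smallest: 4280, 2479 bp.

4280, 2479 bp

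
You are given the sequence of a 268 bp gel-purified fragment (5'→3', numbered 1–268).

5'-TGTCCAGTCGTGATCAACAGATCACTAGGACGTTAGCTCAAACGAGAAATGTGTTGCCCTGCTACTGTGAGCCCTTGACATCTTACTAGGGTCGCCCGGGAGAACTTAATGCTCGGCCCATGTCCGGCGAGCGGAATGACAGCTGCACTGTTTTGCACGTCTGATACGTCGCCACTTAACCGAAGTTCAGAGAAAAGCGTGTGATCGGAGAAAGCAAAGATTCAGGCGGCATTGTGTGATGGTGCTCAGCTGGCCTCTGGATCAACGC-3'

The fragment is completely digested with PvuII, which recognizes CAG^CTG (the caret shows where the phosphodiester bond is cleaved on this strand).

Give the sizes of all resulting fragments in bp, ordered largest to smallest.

142, 107, 19 bp

PvuII sites (CAGCTG) start at positions 140, 247.
PvuII cuts after base 3 of each site, so after positions 142, 249.
Linear molecule, 2 cuts → 3 fragments:
  1–142 → 142 bp
  143–249 → 107 bp
  250–268 → 19 bp
Sorted largest to smallest: 142, 107, 19 bp.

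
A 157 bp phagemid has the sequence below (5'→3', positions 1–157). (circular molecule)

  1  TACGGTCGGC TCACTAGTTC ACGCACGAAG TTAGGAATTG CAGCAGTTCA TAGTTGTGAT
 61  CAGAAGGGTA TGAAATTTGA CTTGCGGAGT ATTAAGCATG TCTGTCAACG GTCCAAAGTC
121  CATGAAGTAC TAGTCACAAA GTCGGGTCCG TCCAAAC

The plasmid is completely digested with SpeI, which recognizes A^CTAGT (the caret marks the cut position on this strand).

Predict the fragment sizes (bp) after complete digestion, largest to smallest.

SpeI sites (ACTAGT) start at positions 13, 129.
SpeI cuts after the first base of each site, so after positions 13, 129.
Circular molecule, 2 cuts → 2 fragments:
  14–129 → 116 bp
  130–157 then 1–13 → 28 + 13 = 41 bp
Sorted largest to smallest: 116, 41 bp.

116, 41 bp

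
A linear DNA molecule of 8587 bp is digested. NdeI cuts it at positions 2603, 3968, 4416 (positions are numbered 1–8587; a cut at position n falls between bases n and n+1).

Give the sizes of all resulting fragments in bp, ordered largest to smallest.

4171, 2603, 1365, 448 bp

Linear molecule, 3 cuts → 4 fragments:
  2603 − 0 = 2603 bp
  3968 − 2603 = 1365 bp
  4416 − 3968 = 448 bp
  8587 − 4416 = 4171 bp
Sorted largest to smallest: 4171, 2603, 1365, 448 bp.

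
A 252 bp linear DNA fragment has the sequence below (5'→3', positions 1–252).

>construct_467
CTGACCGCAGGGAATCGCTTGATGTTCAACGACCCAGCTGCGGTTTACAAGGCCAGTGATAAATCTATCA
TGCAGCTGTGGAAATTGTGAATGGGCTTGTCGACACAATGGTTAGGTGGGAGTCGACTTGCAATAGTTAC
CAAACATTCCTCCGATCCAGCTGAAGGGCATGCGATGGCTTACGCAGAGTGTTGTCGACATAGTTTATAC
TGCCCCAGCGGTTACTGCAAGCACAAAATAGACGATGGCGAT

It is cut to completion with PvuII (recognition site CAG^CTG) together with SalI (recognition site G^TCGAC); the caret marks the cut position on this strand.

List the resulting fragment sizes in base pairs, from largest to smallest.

PvuII sites (CAGCTG) start at positions 35, 73, 158.
PvuII cuts after base 3 of each site, so after positions 37, 75, 160.
SalI sites (GTCGAC) start at positions 99, 122, 194.
SalI cuts after the first base of each site, so after positions 99, 122, 194.
Combined cut positions: 37, 75, 99, 122, 160, 194.
Linear molecule, 6 cuts → 7 fragments:
  1–37 → 37 bp
  38–75 → 38 bp
  76–99 → 24 bp
  100–122 → 23 bp
  123–160 → 38 bp
  161–194 → 34 bp
  195–252 → 58 bp
Sorted largest to smallest: 58, 38, 38, 37, 34, 24, 23 bp.

58, 38, 38, 37, 34, 24, 23 bp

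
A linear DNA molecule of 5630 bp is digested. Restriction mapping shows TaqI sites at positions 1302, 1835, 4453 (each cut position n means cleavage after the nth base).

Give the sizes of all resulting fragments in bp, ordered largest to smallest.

2618, 1302, 1177, 533 bp

Linear molecule, 3 cuts → 4 fragments:
  1302 − 0 = 1302 bp
  1835 − 1302 = 533 bp
  4453 − 1835 = 2618 bp
  5630 − 4453 = 1177 bp
Sorted largest to smallest: 2618, 1302, 1177, 533 bp.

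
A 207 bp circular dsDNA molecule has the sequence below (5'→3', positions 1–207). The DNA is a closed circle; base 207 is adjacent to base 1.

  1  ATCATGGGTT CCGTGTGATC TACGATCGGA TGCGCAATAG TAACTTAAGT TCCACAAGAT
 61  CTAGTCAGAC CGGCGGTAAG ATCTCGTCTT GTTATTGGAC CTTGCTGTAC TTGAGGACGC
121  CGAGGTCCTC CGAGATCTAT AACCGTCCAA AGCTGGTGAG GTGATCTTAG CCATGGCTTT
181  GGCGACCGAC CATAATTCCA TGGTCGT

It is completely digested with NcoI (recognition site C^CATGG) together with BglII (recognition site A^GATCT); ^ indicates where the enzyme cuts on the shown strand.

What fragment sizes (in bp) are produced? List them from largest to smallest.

NcoI sites (CCATGG) start at positions 171, 198.
NcoI cuts after the first base of each site, so after positions 171, 198.
BglII sites (AGATCT) start at positions 57, 79, 133.
BglII cuts after the first base of each site, so after positions 57, 79, 133.
Combined cut positions: 57, 79, 133, 171, 198.
Circular molecule, 5 cuts → 5 fragments:
  58–79 → 22 bp
  80–133 → 54 bp
  134–171 → 38 bp
  172–198 → 27 bp
  199–207 then 1–57 → 9 + 57 = 66 bp
Sorted largest to smallest: 66, 54, 38, 27, 22 bp.

66, 54, 38, 27, 22 bp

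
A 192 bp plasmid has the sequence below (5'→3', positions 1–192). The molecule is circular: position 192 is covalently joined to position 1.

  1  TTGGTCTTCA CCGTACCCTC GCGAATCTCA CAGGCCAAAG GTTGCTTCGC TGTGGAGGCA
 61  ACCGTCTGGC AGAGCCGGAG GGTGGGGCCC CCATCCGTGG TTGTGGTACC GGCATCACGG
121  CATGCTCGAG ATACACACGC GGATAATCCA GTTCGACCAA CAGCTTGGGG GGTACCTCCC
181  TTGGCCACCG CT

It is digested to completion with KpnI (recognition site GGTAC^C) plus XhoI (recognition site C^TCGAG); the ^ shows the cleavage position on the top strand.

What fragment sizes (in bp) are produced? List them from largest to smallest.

KpnI sites (GGTACC) start at positions 105, 171.
KpnI cuts after base 5 of each site (before the last base), so after positions 109, 175.
The XhoI site (CTCGAG) starts at position 125.
XhoI cuts after the first base of each site, so after position 125.
Combined cut positions: 109, 125, 175.
Circular molecule, 3 cuts → 3 fragments:
  110–125 → 16 bp
  126–175 → 50 bp
  176–192 then 1–109 → 17 + 109 = 126 bp
Sorted largest to smallest: 126, 50, 16 bp.

126, 50, 16 bp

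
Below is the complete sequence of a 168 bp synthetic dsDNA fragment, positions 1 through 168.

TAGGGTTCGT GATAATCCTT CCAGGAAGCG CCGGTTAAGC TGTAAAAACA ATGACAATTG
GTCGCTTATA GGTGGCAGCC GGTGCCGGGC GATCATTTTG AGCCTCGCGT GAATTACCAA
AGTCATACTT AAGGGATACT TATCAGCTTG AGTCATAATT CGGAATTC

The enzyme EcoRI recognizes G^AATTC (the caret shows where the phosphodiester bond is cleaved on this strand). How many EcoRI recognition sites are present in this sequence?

1

GAATTC occurs starting at position 163.
EcoRI cuts at 1 site.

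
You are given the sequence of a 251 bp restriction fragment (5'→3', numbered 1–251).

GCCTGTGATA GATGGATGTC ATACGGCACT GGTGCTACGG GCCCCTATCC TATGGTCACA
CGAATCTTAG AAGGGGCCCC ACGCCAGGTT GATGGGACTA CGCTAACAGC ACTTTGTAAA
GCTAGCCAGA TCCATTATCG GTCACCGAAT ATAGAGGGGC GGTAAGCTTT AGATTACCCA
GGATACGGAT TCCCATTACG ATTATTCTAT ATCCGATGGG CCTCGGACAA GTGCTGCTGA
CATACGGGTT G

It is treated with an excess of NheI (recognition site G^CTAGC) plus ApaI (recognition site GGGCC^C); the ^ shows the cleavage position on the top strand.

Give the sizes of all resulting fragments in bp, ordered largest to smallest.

The NheI site (GCTAGC) starts at position 121.
NheI cuts after the first base of each site, so after position 121.
ApaI sites (GGGCCC) start at positions 39, 74.
ApaI cuts after base 5 of each site (before the last base), so after positions 43, 78.
Combined cut positions: 43, 78, 121.
Linear molecule, 3 cuts → 4 fragments:
  1–43 → 43 bp
  44–78 → 35 bp
  79–121 → 43 bp
  122–251 → 130 bp
Sorted largest to smallest: 130, 43, 43, 35 bp.

130, 43, 43, 35 bp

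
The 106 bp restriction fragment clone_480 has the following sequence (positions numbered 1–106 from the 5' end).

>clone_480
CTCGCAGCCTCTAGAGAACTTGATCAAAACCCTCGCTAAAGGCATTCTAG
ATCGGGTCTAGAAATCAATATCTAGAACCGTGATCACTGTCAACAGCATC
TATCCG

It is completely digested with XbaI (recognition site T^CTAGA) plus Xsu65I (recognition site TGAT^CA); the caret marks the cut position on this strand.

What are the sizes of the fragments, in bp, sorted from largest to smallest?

22, 22, 14, 14, 13, 11, 10 bp

XbaI sites (TCTAGA) start at positions 10, 46, 57, 71.
XbaI cuts after the first base of each site, so after positions 10, 46, 57, 71.
Xsu65I sites (TGATCA) start at positions 21, 81.
Xsu65I cuts after base 4 of each site, so after positions 24, 84.
Combined cut positions: 10, 24, 46, 57, 71, 84.
Linear molecule, 6 cuts → 7 fragments:
  1–10 → 10 bp
  11–24 → 14 bp
  25–46 → 22 bp
  47–57 → 11 bp
  58–71 → 14 bp
  72–84 → 13 bp
  85–106 → 22 bp
Sorted largest to smallest: 22, 22, 14, 14, 13, 11, 10 bp.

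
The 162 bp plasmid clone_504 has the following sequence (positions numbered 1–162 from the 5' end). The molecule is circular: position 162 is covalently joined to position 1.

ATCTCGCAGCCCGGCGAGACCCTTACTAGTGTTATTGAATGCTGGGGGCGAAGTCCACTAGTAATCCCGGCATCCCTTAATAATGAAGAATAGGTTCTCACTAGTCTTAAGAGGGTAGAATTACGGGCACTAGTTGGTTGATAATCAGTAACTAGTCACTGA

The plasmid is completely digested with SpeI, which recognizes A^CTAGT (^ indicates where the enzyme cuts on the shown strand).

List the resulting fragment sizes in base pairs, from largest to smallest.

SpeI sites (ACTAGT) start at positions 25, 57, 100, 129, 151.
SpeI cuts after the first base of each site, so after positions 25, 57, 100, 129, 151.
Circular molecule, 5 cuts → 5 fragments:
  26–57 → 32 bp
  58–100 → 43 bp
  101–129 → 29 bp
  130–151 → 22 bp
  152–162 then 1–25 → 11 + 25 = 36 bp
Sorted largest to smallest: 43, 36, 32, 29, 22 bp.

43, 36, 32, 29, 22 bp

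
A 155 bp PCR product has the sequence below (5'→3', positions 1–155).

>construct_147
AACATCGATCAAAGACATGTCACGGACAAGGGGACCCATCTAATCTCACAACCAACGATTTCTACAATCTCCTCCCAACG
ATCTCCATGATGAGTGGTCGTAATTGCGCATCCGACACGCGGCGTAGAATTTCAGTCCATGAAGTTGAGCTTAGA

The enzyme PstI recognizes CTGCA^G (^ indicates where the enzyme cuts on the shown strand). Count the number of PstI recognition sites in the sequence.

No occurrence of CTGCAG is present in the sequence.
PstI does not cut: 0 sites.

0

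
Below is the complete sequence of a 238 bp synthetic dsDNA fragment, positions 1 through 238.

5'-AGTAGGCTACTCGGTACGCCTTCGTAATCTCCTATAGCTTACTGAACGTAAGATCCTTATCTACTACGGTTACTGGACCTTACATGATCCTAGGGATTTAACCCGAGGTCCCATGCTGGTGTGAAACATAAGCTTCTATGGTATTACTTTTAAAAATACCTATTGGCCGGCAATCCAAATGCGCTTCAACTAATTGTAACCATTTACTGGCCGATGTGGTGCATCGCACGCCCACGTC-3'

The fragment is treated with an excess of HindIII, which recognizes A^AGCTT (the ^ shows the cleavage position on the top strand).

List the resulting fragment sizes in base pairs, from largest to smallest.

The HindIII site (AAGCTT) starts at position 130.
HindIII cuts after the first base of each site, so after position 130.
Linear molecule, 1 cut → 2 fragments:
  1–130 → 130 bp
  131–238 → 108 bp
Sorted largest to smallest: 130, 108 bp.

130, 108 bp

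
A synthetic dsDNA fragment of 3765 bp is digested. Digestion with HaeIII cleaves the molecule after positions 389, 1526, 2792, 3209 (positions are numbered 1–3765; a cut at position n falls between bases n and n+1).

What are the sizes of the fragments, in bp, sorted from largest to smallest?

1266, 1137, 556, 417, 389 bp

Linear molecule, 4 cuts → 5 fragments:
  389 − 0 = 389 bp
  1526 − 389 = 1137 bp
  2792 − 1526 = 1266 bp
  3209 − 2792 = 417 bp
  3765 − 3209 = 556 bp
Sorted largest to smallest: 1266, 1137, 556, 417, 389 bp.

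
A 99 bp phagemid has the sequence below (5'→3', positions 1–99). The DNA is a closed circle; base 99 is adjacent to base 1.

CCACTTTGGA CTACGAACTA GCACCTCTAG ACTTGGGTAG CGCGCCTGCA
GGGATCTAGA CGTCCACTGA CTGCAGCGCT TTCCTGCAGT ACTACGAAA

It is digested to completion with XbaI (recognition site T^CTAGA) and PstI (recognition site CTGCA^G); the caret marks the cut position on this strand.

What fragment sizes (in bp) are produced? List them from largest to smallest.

37, 24, 20, 13, 5 bp

XbaI sites (TCTAGA) start at positions 26, 55.
XbaI cuts after the first base of each site, so after positions 26, 55.
PstI sites (CTGCAG) start at positions 46, 71, 84.
PstI cuts after base 5 of each site (before the last base), so after positions 50, 75, 88.
Combined cut positions: 26, 50, 55, 75, 88.
Circular molecule, 5 cuts → 5 fragments:
  27–50 → 24 bp
  51–55 → 5 bp
  56–75 → 20 bp
  76–88 → 13 bp
  89–99 then 1–26 → 11 + 26 = 37 bp
Sorted largest to smallest: 37, 24, 20, 13, 5 bp.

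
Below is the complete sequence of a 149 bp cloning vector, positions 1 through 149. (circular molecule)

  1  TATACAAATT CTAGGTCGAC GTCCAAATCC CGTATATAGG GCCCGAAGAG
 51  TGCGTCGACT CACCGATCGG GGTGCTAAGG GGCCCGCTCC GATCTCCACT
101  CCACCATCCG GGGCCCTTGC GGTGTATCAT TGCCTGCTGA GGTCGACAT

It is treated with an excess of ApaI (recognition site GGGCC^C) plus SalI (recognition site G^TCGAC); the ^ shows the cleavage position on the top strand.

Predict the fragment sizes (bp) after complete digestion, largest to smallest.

31, 30, 28, 27, 22, 11 bp

ApaI sites (GGGCCC) start at positions 39, 80, 111.
ApaI cuts after base 5 of each site (before the last base), so after positions 43, 84, 115.
SalI sites (GTCGAC) start at positions 15, 54, 142.
SalI cuts after the first base of each site, so after positions 15, 54, 142.
Combined cut positions: 15, 43, 54, 84, 115, 142.
Circular molecule, 6 cuts → 6 fragments:
  16–43 → 28 bp
  44–54 → 11 bp
  55–84 → 30 bp
  85–115 → 31 bp
  116–142 → 27 bp
  143–149 then 1–15 → 7 + 15 = 22 bp
Sorted largest to smallest: 31, 30, 28, 27, 22, 11 bp.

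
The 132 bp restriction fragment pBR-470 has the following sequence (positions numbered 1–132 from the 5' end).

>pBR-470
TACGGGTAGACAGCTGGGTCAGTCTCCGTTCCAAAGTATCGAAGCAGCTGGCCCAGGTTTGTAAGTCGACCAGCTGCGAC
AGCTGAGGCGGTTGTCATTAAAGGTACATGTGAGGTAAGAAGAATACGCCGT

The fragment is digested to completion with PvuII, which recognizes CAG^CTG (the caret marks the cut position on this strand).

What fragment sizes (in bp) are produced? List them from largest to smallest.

PvuII sites (CAGCTG) start at positions 11, 45, 71, 80.
PvuII cuts after base 3 of each site, so after positions 13, 47, 73, 82.
Linear molecule, 4 cuts → 5 fragments:
  1–13 → 13 bp
  14–47 → 34 bp
  48–73 → 26 bp
  74–82 → 9 bp
  83–132 → 50 bp
Sorted largest to smallest: 50, 34, 26, 13, 9 bp.

50, 34, 26, 13, 9 bp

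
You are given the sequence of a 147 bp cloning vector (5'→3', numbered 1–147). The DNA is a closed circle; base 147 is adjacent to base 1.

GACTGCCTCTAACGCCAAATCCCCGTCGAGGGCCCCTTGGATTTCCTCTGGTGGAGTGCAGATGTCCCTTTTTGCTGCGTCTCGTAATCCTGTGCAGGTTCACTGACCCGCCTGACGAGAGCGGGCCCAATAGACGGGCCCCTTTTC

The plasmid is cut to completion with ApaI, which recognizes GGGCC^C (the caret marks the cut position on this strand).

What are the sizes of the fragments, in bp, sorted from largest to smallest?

ApaI sites (GGGCCC) start at positions 30, 123, 136.
ApaI cuts after base 5 of each site (before the last base), so after positions 34, 127, 140.
Circular molecule, 3 cuts → 3 fragments:
  35–127 → 93 bp
  128–140 → 13 bp
  141–147 then 1–34 → 7 + 34 = 41 bp
Sorted largest to smallest: 93, 41, 13 bp.

93, 41, 13 bp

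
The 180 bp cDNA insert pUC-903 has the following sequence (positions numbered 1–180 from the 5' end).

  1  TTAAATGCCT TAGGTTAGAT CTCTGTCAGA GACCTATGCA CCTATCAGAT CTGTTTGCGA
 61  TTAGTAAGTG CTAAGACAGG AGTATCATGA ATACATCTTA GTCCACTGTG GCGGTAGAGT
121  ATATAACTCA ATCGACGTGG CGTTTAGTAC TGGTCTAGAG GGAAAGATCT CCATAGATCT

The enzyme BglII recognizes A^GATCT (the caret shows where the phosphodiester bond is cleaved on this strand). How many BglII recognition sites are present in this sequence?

AGATCT occurs starting at positions 17, 47, 165, 175.
BglII cuts at 4 sites.

4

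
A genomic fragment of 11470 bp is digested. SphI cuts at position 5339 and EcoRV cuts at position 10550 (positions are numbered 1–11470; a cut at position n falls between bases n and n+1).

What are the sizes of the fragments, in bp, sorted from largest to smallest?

Combined cut positions (sorted): 5339, 10550.
Linear molecule, 2 cuts → 3 fragments:
  5339 − 0 = 5339 bp
  10550 − 5339 = 5211 bp
  11470 − 10550 = 920 bp
Sorted largest to smallest: 5339, 5211, 920 bp.

5339, 5211, 920 bp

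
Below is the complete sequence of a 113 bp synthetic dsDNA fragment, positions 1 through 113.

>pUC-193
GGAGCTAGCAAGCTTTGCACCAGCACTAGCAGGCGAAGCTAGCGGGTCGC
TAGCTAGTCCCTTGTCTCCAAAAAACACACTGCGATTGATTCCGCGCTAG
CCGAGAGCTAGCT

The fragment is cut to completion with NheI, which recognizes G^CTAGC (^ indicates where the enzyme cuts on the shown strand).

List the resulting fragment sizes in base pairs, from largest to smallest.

47, 34, 11, 11, 6, 4 bp

NheI sites (GCTAGC) start at positions 4, 38, 49, 96, 107.
NheI cuts after the first base of each site, so after positions 4, 38, 49, 96, 107.
Linear molecule, 5 cuts → 6 fragments:
  1–4 → 4 bp
  5–38 → 34 bp
  39–49 → 11 bp
  50–96 → 47 bp
  97–107 → 11 bp
  108–113 → 6 bp
Sorted largest to smallest: 47, 34, 11, 11, 6, 4 bp.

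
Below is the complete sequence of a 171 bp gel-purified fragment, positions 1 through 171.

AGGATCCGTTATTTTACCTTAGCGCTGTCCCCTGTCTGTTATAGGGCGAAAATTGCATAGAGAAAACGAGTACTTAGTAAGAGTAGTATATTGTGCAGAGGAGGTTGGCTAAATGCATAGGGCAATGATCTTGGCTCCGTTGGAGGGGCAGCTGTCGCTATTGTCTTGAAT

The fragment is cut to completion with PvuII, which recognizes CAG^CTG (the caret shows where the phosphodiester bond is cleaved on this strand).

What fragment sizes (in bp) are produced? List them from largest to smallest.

151, 20 bp

The PvuII site (CAGCTG) starts at position 149.
PvuII cuts after base 3 of each site, so after position 151.
Linear molecule, 1 cut → 2 fragments:
  1–151 → 151 bp
  152–171 → 20 bp
Sorted largest to smallest: 151, 20 bp.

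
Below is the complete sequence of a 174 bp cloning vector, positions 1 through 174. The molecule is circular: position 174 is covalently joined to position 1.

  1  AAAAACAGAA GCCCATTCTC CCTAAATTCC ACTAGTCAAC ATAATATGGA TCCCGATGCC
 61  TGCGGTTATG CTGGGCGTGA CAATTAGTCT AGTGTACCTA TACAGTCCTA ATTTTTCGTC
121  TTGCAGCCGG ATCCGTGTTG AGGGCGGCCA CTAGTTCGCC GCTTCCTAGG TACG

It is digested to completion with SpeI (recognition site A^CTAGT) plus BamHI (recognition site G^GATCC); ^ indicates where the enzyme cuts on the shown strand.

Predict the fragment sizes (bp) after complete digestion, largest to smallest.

81, 55, 21, 17 bp

SpeI sites (ACTAGT) start at positions 31, 150.
SpeI cuts after the first base of each site, so after positions 31, 150.
BamHI sites (GGATCC) start at positions 48, 129.
BamHI cuts after the first base of each site, so after positions 48, 129.
Combined cut positions: 31, 48, 129, 150.
Circular molecule, 4 cuts → 4 fragments:
  32–48 → 17 bp
  49–129 → 81 bp
  130–150 → 21 bp
  151–174 then 1–31 → 24 + 31 = 55 bp
Sorted largest to smallest: 81, 55, 21, 17 bp.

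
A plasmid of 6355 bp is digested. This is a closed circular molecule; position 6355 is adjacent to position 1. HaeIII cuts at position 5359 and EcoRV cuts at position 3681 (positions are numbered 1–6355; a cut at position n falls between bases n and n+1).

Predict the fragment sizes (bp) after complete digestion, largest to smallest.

4677, 1678 bp

Combined cut positions (sorted): 3681, 5359.
Circular molecule, 2 cuts → 2 fragments:
  5359 − 3681 = 1678 bp
  wrap: 6355 − 5359 + 3681 = 4677 bp
Sorted largest to smallest: 4677, 1678 bp.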